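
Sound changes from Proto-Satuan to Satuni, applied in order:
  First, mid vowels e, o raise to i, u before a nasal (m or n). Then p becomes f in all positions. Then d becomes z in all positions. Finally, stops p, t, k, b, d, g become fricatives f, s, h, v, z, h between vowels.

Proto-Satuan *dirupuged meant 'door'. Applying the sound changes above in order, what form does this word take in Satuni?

Satuni: start from *dirupuged.
  rule 1: no change — dirupuged
  rule 2 (unconditioned shift): dirupuged → dirufuged
  rule 3 (unconditioned shift): dirufuged → zirufugez
  rule 4 (intervocalic lenition): zirufugez → zirufuhez
  ⇒ Satuni zirufuhez

zirufuhez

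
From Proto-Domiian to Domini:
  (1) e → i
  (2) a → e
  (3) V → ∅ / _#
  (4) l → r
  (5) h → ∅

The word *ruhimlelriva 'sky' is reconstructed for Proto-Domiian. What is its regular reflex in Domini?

Domini: *ruhimlelriva
  ruhimlelriva → ruhimlilriva   [vowel merger]
  ruhimlilriva → ruhimlilrive   [vowel merger]
  ruhimlilrive → ruhimlilriv   [apocope]
  ruhimlilriv → ruhimrirriv   [unconditioned shift]
  ruhimrirriv → ruimrirriv   [h-loss]
  giving Domini ruimrirriv.

ruimrirriv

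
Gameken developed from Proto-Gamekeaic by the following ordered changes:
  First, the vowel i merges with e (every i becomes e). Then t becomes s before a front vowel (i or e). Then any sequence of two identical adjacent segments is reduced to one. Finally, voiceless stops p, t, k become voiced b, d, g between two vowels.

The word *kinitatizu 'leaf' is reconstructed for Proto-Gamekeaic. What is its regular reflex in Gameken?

Gameken: *kinitatizu
  kinitatizu → kenetatezu   [vowel merger]
  kenetatezu → kenetasezu   [palatalisation]
  kenetasezu (rule 3 does not apply)
  kenetasezu → kenedasezu   [intervocalic voicing]
  giving Gameken kenedasezu.

kenedasezu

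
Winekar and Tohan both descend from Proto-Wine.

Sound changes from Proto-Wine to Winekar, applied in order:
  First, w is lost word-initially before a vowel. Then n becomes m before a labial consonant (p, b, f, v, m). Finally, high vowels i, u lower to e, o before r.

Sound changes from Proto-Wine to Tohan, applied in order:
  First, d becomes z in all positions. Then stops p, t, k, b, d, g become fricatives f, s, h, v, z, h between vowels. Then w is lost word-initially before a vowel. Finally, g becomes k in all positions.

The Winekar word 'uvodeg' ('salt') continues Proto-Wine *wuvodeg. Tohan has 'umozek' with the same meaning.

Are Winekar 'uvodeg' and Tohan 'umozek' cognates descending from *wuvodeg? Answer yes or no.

Derive the expected Tohan reflex of *wuvodeg:
Tohan: *wuvodeg > wuvozeg > uvozeg > uvozek  (by unconditioned shift, glide loss, unconditioned shift)
The regular Tohan reflex would be 'uvozek', but the attested form is 'umozek'. The correspondence is irregular, so they are not cognates (the Tohan form has a different source).

no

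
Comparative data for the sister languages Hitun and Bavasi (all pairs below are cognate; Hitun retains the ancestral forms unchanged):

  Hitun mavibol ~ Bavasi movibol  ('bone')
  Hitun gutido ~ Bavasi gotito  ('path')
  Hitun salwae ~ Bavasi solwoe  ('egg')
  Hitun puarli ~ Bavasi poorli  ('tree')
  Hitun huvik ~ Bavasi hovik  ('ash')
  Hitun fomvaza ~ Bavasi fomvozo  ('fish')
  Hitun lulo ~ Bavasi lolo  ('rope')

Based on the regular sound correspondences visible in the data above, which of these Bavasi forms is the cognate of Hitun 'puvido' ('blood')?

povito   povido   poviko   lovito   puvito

huvik ~ hovik — Hitun u corresponds to Bavasi o after a consonant, before a labial obstruent.
gutido ~ gotito — Hitun d corresponds to Bavasi t between vowels (before a back vowel).
Applying these to Hitun 'puvido':
  puvido → povido   (u→o after a consonant, before a labial obstruent)
  povido → povito   (d→t between vowels (before a back vowel))
So the Bavasi cognate is 'povito'.

povito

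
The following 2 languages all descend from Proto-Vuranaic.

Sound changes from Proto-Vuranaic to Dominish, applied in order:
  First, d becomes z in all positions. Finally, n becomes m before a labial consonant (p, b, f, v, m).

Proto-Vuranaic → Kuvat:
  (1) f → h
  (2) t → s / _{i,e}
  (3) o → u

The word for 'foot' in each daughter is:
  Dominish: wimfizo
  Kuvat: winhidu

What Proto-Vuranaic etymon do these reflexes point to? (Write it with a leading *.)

Position 6: Dominish has z, Kuvat has d. Kuvat preserves d here (none of its changes turn any other segment into d), so the proto-segment is *d.
Position 4: Dominish has f, Kuvat has h. Dominish preserves f here (none of its changes turn any other segment into f), so the proto-segment is *f.
Position 7: Dominish has o, Kuvat has u. Dominish preserves o here (none of its changes turn any other segment into o), so the proto-segment is *o.
This points to *winfido. Verify forward in each daughter:
Dominish: *winfido > winfizo > wimfizo  (by unconditioned shift, nasal place assimilation)
Kuvat: start from *winfido.
  rule 1 (unconditioned shift): winfido → winhido
  rule 2: no change — winhido
  rule 3 (vowel merger): winhido → winhidu
  ⇒ Kuvat winhidu
Only *winfido yields all of Dominish wimfizo, Kuvat winhidu.

*winfido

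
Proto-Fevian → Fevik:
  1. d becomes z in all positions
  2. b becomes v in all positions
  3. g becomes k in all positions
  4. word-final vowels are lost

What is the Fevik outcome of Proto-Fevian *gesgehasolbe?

Fevik: *gesgehasolbe > gesgehasolve > keskehasolve > keskehasolv  (by unconditioned shift, unconditioned shift, apocope)

keskehasolv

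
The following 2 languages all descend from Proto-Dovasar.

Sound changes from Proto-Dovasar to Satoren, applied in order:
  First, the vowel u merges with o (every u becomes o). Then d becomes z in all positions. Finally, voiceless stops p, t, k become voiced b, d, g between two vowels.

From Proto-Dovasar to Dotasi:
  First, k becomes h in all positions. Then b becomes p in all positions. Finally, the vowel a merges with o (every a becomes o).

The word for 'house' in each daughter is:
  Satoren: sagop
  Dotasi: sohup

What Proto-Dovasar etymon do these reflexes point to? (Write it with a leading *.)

Position 2: Satoren has a, Dotasi has o. Satoren preserves a here (none of its changes turn any other segment into a), so the proto-segment is *a.
Position 4: Satoren has o, Dotasi has u. Dotasi preserves u here (none of its changes turn any other segment into u), so the proto-segment is *u.
This points to *sakup. Verify forward in each daughter:
Satoren: start from *sakup.
  rule 1 (vowel merger): sakup → sakop
  rule 2: no change — sakop
  rule 3 (intervocalic voicing): sakop → sagop
  ⇒ Satoren sagop
Dotasi: start from *sakup.
  rule 1 (unconditioned shift): sakup → sahup
  rule 2: no change — sahup
  rule 3 (vowel merger): sahup → sohup
  ⇒ Dotasi sohup
*sakup is the unique common source.

*sakup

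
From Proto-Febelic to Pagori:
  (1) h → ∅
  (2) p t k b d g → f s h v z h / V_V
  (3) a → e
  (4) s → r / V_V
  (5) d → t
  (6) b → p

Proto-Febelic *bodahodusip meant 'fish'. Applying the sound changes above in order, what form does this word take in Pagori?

pozeozurip

Pagori: *bodahodusip
  bodahodusip → bodaodusip   [h-loss]
  bodaodusip → bozaozusip   [intervocalic lenition]
  bozaozusip → bozeozusip   [vowel merger]
  bozeozusip → bozeozurip   [rhotacism]
  bozeozurip (rule 5 does not apply)
  bozeozurip → pozeozurip   [unconditioned shift]
  giving Pagori pozeozurip.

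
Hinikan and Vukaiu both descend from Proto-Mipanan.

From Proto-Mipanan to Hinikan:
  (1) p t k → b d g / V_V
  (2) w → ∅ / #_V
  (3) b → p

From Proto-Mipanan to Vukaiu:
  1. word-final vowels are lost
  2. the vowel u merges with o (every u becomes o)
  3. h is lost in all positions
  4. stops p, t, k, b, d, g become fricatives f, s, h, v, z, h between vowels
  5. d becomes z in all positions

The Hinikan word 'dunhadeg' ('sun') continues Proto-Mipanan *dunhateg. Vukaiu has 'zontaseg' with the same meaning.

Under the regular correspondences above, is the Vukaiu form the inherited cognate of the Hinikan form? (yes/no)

Derive the expected Vukaiu reflex of *dunhateg:
Vukaiu: *dunhateg > donhateg > donateg > donaseg > zonaseg  (by vowel merger, h-loss, intervocalic lenition, unconditioned shift)
The regular Vukaiu reflex would be 'zonaseg', but the attested form is 'zontaseg'. The correspondence is irregular, so they are not cognates (the Vukaiu form has a different source).

no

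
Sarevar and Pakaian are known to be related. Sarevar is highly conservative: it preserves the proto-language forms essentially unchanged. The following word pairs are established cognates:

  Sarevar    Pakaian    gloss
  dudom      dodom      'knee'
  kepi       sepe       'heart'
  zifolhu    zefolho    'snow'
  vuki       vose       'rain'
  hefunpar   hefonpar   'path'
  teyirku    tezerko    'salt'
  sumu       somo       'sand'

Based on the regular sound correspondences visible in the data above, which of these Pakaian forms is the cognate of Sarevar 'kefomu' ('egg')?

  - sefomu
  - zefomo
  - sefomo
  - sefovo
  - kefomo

sefomo

kepi ~ sepe — Sarevar k corresponds to Pakaian s word-initially before a front vowel.
zifolhu ~ zefolho, teyirku ~ tezerko — Sarevar u corresponds to Pakaian o word-finally.
Applying these to Sarevar 'kefomu':
  kefomu → sefomu   (k→s word-initially before a front vowel)
  sefomu → sefomo   (u→o word-finally)
So the Pakaian cognate is 'sefomo'.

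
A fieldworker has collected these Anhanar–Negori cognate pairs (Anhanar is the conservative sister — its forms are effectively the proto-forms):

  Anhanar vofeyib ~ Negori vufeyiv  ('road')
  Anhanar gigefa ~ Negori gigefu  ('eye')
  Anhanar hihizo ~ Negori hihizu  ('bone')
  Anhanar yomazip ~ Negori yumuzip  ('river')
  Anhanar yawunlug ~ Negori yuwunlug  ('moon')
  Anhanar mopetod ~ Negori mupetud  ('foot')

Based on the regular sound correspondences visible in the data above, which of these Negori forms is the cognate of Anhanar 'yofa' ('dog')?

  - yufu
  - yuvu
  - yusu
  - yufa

yufu

vofeyib ~ vufeyiv — Anhanar o corresponds to Negori u after a consonant, before a labial obstruent.
gigefa ~ gigefu — Anhanar a corresponds to Negori u word-finally.
Applying these to Anhanar 'yofa':
  yofa → yufa   (o→u after a consonant, before a labial obstruent)
  yufa → yufu   (a→u word-finally)
So the Negori cognate is 'yufu'.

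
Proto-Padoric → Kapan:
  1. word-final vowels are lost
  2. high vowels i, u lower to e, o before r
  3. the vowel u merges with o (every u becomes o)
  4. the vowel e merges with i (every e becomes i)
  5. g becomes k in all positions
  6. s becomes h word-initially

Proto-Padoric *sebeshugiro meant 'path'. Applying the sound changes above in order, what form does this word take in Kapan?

Kapan: *sebeshugiro
  sebeshugiro → sebeshugir   [apocope]
  sebeshugir → sebeshuger   [pre-rhotic lowering]
  sebeshuger → sebeshoger   [vowel merger]
  sebeshoger → sibishogir   [vowel merger]
  sibishogir → sibishokir   [unconditioned shift]
  sibishokir → hibishokir   [debuccalisation]
  giving Kapan hibishokir.

hibishokir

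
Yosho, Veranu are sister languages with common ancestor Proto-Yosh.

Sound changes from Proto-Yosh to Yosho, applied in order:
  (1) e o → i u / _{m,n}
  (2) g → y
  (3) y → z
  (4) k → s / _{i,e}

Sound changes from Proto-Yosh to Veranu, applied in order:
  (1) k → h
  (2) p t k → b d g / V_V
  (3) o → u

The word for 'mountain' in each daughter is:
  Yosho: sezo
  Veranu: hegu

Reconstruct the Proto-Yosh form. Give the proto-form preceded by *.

*kego

Position 3: Yosho has z, Veranu has g. Veranu preserves g here (none of its changes turn any other segment into g), so the proto-segment is *g.
Position 1: Yosho has s, Veranu has h. Taking the neighbouring segments as reconstructed: Yosho s could go back to *k or *s; Veranu h could go back to *k or *h — the one source consistent with every daughter is *k.
This points to *kego. Verify forward in each daughter:
Yosho: *kego > keyo > kezo > sezo  (by unconditioned shift, unconditioned shift, palatalisation)
Veranu: *kego
  kego → hego   [unconditioned shift]
  hego (rule 2 does not apply)
  hego → hegu   [vowel merger]
  giving Veranu hegu.
*kego is the unique common source.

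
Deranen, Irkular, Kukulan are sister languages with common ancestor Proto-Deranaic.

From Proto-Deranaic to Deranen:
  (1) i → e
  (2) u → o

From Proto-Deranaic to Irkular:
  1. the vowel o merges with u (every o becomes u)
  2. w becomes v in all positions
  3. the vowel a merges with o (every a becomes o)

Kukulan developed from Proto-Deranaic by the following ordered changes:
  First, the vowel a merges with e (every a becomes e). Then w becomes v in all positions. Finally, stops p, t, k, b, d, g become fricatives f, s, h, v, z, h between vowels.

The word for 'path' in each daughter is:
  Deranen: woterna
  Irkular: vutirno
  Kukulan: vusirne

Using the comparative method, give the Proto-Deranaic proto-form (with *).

*wutirna

Position 1: Deranen has w, Irkular has v, Kukulan has v. Deranen preserves w here (none of its changes turn any other segment into w), so the proto-segment is *w.
Position 3: Deranen has t, Irkular has t, Kukulan has s. Deranen preserves t here (none of its changes turn any other segment into t), so the proto-segment is *t.
This points to *wutirna. Verify forward in each daughter:
Deranen: start from *wutirna.
  rule 1 (vowel merger): wutirna → wuterna
  rule 2 (vowel merger): wuterna → woterna
  ⇒ Deranen woterna
Irkular: *wutirna > vutirna > vutirno  (by unconditioned shift, vowel merger)
Kukulan: *wutirna > wutirne > vutirne > vusirne  (by vowel merger, unconditioned shift, intervocalic lenition)
Only *wutirna yields all of Deranen woterna, Irkular vutirno, Kukulan vusirne.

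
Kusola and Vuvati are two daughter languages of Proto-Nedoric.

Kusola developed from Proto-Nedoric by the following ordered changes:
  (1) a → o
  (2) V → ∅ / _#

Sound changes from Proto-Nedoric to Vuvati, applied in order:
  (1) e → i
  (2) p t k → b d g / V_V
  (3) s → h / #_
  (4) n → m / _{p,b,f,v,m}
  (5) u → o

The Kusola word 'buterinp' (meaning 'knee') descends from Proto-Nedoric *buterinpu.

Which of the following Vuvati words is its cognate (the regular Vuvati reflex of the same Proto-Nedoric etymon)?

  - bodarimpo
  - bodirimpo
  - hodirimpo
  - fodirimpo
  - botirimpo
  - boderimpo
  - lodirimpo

Vuvati: *buterinpu > butirinpu > budirinpu > budirimpu > bodirimpo  (by vowel merger, intervocalic voicing, nasal place assimilation, vowel merger)
The other candidates each miss or misapply at least one Vuvati change.

bodirimpo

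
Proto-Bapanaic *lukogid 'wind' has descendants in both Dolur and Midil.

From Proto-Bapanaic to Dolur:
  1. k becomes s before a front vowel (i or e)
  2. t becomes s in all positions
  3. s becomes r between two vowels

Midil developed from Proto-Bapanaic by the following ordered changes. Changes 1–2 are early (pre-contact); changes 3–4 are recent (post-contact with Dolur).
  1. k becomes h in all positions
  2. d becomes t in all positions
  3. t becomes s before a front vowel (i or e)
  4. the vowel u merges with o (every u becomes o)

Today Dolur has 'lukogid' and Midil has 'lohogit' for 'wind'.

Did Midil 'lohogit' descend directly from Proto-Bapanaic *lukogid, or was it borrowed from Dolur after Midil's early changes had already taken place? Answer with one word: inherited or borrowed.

If inherited, *lukogid would pass through all of Midil's changes:
Midil: *lukogid > luhogid > luhogit > lohogit  (by unconditioned shift, unconditioned shift, vowel merger)
If borrowed from Dolur 'lukogid' after the early changes, it would undergo only the recent ones:
  rule 3 (palatalisation): no change (lukogid)
  rule 4 (vowel merger): lukogid → lokogid
  ⇒ as a loan: lokogid
Midil 'lohogit' matches the inherited outcome exactly, so it is an inherited cognate, not a loan.

inherited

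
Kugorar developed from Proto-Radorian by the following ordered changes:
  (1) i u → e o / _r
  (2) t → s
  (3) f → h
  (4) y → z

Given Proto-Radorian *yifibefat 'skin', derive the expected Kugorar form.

Kugorar: *yifibefat > yifibefas > yihibehas > zihibehas  (by unconditioned shift, unconditioned shift, unconditioned shift)

zihibehas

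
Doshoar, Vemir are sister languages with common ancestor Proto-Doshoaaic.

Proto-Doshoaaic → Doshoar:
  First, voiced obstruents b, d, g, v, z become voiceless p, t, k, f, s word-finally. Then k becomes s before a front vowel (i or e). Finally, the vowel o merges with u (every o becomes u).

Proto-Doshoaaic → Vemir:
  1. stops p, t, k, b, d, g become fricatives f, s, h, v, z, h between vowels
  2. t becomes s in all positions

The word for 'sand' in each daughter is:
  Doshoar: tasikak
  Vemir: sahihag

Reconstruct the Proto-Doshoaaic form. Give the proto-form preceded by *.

*takikag

Position 1: Doshoar has t, Vemir has s. Taking the neighbouring segments as reconstructed: Doshoar t can only go back to *t; Vemir s could go back to *t or *s — the one source consistent with every daughter is *t.
Position 7: Doshoar has k, Vemir has g. Vemir preserves g here (none of its changes turn any other segment into g), so the proto-segment is *g.
This points to *takikag. Verify forward in each daughter:
Doshoar: start from *takikag.
  rule 1 (final devoicing): takikag → takikak
  rule 2 (palatalisation): takikak → tasikak
  rule 3: no change — tasikak
  ⇒ Doshoar tasikak
Vemir: *takikag
  takikag → tahihag   [intervocalic lenition]
  tahihag → sahihag   [unconditioned shift]
  giving Vemir sahihag.
*takikag is the unique common source.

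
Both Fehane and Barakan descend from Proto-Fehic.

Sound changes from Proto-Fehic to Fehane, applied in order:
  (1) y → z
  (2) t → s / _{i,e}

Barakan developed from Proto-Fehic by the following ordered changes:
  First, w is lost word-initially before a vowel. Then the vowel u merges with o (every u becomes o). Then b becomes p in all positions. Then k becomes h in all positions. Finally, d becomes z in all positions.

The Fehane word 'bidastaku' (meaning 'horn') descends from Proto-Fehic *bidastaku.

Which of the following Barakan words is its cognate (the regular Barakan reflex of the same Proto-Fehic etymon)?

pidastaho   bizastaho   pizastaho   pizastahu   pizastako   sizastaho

Barakan: *bidastaku > bidastako > pidastako > pidastaho > pizastaho  (by vowel merger, unconditioned shift, unconditioned shift, unconditioned shift)
The other candidates each miss or misapply at least one Barakan change.

pizastaho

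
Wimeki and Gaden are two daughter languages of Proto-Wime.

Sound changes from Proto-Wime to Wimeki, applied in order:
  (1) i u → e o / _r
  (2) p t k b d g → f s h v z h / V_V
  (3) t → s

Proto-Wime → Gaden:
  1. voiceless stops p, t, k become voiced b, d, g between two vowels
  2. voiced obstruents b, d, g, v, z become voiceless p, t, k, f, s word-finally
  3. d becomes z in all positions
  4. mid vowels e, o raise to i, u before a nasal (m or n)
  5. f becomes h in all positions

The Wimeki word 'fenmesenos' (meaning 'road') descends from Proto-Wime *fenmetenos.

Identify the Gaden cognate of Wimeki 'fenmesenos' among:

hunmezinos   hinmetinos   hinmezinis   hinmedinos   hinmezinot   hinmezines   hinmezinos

Gaden: *fenmetenos > fenmedenos > fenmezenos > finmezinos > hinmezinos  (by intervocalic voicing, unconditioned shift, pre-nasal raising, unconditioned shift)
Only 'hinmezinos' matches the regular Gaden development of *fenmetenos.

hinmezinos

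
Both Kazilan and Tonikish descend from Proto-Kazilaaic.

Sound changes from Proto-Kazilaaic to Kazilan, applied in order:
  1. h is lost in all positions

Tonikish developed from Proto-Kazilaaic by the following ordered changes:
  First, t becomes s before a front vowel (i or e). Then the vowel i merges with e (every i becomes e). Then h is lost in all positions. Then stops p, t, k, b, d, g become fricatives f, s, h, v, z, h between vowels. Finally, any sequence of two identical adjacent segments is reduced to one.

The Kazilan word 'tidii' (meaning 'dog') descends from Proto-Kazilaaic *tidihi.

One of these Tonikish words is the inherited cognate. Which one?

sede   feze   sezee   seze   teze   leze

seze

Tonikish: *tidihi > sidihi > sedehe > sedee > sezee > seze  (by palatalisation, vowel merger, h-loss, intervocalic lenition, degemination)
Only 'seze' matches the regular Tonikish development of *tidihi.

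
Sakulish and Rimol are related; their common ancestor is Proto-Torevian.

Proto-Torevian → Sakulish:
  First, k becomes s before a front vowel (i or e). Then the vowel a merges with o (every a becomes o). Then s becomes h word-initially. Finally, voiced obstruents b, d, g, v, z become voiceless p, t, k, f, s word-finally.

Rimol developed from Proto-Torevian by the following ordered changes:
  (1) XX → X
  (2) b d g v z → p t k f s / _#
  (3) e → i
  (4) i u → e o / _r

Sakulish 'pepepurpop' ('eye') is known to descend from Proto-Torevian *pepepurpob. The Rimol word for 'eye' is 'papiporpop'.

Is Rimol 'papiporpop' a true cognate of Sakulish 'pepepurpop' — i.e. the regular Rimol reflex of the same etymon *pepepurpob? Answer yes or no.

no

Derive the expected Rimol reflex of *pepepurpob:
Rimol: *pepepurpob
  pepepurpob (rule 1 does not apply)
  pepepurpob → pepepurpop   [final devoicing]
  pepepurpop → pipipurpop   [vowel merger]
  pipipurpop → pipiporpop   [pre-rhotic lowering]
  giving Rimol pipiporpop.
The regular Rimol reflex would be 'pipiporpop', but the attested form is 'papiporpop'. The correspondence is irregular, so they are not cognates (the Rimol form has a different source).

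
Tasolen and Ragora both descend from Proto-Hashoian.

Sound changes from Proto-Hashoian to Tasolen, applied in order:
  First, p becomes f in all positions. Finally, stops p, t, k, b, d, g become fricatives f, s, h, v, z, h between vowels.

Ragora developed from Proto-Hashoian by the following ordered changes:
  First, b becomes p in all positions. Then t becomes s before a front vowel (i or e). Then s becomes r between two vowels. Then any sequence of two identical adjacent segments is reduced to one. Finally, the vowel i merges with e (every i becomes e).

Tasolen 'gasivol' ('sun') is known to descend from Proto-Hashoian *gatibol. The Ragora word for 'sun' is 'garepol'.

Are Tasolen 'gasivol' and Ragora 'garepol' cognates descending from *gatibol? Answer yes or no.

yes

Derive the expected Ragora reflex of *gatibol:
Ragora: start from *gatibol.
  rule 1 (unconditioned shift): gatibol → gatipol
  rule 2 (palatalisation): gatipol → gasipol
  rule 3 (rhotacism): gasipol → garipol
  rule 4: no change — garipol
  rule 5 (vowel merger): garipol → garepol
  ⇒ Ragora garepol
Ragora 'garepol' matches the regular reflex exactly, so the pair is cognate.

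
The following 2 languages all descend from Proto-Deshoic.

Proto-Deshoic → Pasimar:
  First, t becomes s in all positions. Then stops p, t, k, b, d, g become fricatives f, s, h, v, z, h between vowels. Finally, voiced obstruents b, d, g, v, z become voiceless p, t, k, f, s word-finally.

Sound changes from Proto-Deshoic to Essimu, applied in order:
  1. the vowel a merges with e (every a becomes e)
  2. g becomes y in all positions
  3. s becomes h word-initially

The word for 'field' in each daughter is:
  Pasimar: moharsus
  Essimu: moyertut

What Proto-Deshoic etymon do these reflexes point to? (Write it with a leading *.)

*mogartut

Position 3: Pasimar has h, Essimu has y. Taking the neighbouring segments as reconstructed: Pasimar h could go back to *k or *g or *h; Essimu y could go back to *g or *y — the one source consistent with every daughter is *g.
Position 8: Pasimar has s, Essimu has t. Essimu preserves t here (none of its changes turn any other segment into t), so the proto-segment is *t.
Position 6: Pasimar has s, Essimu has t. Essimu preserves t here (none of its changes turn any other segment into t), so the proto-segment is *t.
Continuing position by position gives *mogartut; check it forward:
Pasimar: *mogartut
  mogartut → mogarsus   [unconditioned shift]
  mogarsus → moharsus   [intervocalic lenition]
  moharsus (rule 3 does not apply)
  giving Pasimar moharsus.
Essimu: *mogartut > mogertut > moyertut  (by vowel merger, unconditioned shift)
No other proto-form is consistent with every reflex, so the reconstruction is *mogartut.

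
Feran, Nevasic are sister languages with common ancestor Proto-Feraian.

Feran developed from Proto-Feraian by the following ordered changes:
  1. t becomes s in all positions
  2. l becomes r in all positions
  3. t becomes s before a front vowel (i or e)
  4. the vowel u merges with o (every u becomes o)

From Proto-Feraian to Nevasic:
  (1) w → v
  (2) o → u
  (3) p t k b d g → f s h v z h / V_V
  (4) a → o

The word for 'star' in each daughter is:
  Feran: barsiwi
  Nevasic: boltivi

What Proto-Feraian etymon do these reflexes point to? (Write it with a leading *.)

Position 3: Feran has r, Nevasic has l. Nevasic preserves l here (none of its changes turn any other segment into l), so the proto-segment is *l.
Position 6: Feran has w, Nevasic has v. Feran preserves w here (none of its changes turn any other segment into w), so the proto-segment is *w.
This points to *baltiwi. Verify forward in each daughter:
Feran: *baltiwi
  baltiwi → balsiwi   [unconditioned shift]
  balsiwi → barsiwi   [unconditioned shift]
  barsiwi (rule 3 does not apply)
  barsiwi (rule 4 does not apply)
  giving Feran barsiwi.
Nevasic: *baltiwi
  baltiwi → baltivi   [unconditioned shift]
  baltivi (rule 2 does not apply)
  baltivi (rule 3 does not apply)
  baltivi → boltivi   [vowel merger]
  giving Nevasic boltivi.
*baltiwi is the unique common source.

*baltiwi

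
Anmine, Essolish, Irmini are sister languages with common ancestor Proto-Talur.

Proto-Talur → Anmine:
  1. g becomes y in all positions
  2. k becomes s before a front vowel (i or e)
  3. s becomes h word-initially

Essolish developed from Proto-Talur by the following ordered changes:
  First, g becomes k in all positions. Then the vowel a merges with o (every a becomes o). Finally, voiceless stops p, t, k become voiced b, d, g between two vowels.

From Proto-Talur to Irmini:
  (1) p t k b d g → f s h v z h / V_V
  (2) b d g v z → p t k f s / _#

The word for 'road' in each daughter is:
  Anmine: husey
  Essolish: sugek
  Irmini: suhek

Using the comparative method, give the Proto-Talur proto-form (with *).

Position 1: Anmine has h, Essolish has s, Irmini has s. Essolish preserves s here (none of its changes turn any other segment into s), so the proto-segment is *s.
Position 3: Anmine has s, Essolish has g, Irmini has h. Taking the neighbouring segments as reconstructed: Anmine s could go back to *k or *s; Essolish g could go back to *k or *g; Irmini h could go back to *k or *g or *h — the one source consistent with every daughter is *k.
This points to *sukeg. Verify forward in each daughter:
Anmine: *sukeg
  sukeg → sukey   [unconditioned shift]
  sukey → susey   [palatalisation]
  susey → husey   [debuccalisation]
  giving Anmine husey.
Essolish: start from *sukeg.
  rule 1 (unconditioned shift): sukeg → sukek
  rule 2: no change — sukek
  rule 3 (intervocalic voicing): sukek → sugek
  ⇒ Essolish sugek
Irmini: start from *sukeg.
  rule 1 (intervocalic lenition): sukeg → suheg
  rule 2 (final devoicing): suheg → suhek
  ⇒ Irmini suhek
*sukeg is the unique common source.

*sukeg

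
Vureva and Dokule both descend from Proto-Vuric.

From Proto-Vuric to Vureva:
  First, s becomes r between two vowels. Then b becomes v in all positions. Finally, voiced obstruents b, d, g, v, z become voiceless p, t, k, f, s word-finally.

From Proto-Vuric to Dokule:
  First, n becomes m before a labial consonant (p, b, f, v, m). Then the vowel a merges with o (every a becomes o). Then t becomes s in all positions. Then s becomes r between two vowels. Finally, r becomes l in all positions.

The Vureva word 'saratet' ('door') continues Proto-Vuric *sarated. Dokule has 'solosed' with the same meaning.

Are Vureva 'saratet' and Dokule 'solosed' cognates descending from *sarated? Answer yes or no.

Derive the expected Dokule reflex of *sarated:
Dokule: start from *sarated.
  rule 1: no change — sarated
  rule 2 (vowel merger): sarated → soroted
  rule 3 (unconditioned shift): soroted → sorosed
  rule 4 (rhotacism): sorosed → sorored
  rule 5 (unconditioned shift): sorored → sololed
  ⇒ Dokule sololed
The regular Dokule reflex would be 'sololed', but the attested form is 'solosed'. The correspondence is irregular, so they are not cognates (the Dokule form has a different source).

no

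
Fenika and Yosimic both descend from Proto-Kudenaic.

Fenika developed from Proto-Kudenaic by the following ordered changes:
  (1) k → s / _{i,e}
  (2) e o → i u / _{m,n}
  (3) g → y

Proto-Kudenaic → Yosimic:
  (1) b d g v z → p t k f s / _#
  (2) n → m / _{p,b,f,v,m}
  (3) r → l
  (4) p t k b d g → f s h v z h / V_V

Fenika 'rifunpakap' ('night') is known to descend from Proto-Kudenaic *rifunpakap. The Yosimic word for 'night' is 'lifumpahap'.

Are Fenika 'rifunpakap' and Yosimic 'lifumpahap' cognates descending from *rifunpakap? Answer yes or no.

yes

Derive the expected Yosimic reflex of *rifunpakap:
Yosimic: *rifunpakap > rifumpakap > lifumpakap > lifumpahap  (by nasal place assimilation, unconditioned shift, intervocalic lenition)
Yosimic 'lifumpahap' matches the regular reflex exactly, so the pair is cognate.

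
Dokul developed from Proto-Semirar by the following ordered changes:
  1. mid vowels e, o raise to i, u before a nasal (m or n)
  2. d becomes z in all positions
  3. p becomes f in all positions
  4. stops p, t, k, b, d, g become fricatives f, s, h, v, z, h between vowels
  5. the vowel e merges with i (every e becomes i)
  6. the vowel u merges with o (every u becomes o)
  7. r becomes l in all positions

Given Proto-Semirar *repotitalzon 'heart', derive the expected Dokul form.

Dokul: *repotitalzon
  repotitalzon → repotitalzun   [pre-nasal raising]
  repotitalzun (rule 2 does not apply)
  repotitalzun → refotitalzun   [unconditioned shift]
  refotitalzun → refosisalzun   [intervocalic lenition]
  refosisalzun → rifosisalzun   [vowel merger]
  rifosisalzun → rifosisalzon   [vowel merger]
  rifosisalzon → lifosisalzon   [unconditioned shift]
  giving Dokul lifosisalzon.

lifosisalzon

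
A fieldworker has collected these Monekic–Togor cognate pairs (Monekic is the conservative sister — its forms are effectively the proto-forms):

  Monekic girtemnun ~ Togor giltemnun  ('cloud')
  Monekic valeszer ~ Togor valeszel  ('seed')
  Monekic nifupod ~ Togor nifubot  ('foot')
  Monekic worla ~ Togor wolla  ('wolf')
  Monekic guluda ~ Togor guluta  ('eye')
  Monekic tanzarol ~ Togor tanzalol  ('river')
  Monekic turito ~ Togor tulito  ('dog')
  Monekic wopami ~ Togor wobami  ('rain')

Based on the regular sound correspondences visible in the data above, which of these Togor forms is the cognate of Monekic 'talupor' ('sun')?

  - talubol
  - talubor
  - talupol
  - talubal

nifupod ~ nifubot — Monekic p corresponds to Togor b between vowels (before a back vowel).
valeszer ~ valeszel — Monekic r corresponds to Togor l word-finally.
Applying these to Monekic 'talupor':
  talupor → talubor   (p→b between vowels (before a back vowel))
  talubor → talubol   (r→l word-finally)
So the Togor cognate is 'talubol'.

talubol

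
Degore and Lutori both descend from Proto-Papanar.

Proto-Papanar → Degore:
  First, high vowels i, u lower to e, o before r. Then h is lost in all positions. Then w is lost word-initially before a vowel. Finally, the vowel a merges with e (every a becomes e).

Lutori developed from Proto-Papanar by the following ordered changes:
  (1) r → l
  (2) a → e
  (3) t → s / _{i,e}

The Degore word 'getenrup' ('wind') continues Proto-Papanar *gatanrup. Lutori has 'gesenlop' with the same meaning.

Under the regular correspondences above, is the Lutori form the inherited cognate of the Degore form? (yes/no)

no

Derive the expected Lutori reflex of *gatanrup:
Lutori: *gatanrup
  gatanrup → gatanlup   [unconditioned shift]
  gatanlup → getenlup   [vowel merger]
  getenlup → gesenlup   [palatalisation]
  giving Lutori gesenlup.
The regular Lutori reflex would be 'gesenlup', but the attested form is 'gesenlop'. The correspondence is irregular, so they are not cognates (the Lutori form has a different source).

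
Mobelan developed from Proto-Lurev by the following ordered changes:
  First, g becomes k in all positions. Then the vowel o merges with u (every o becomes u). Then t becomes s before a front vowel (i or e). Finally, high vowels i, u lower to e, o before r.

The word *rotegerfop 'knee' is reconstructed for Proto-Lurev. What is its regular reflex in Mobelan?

rusekerfup

Mobelan: *rotegerfop > rotekerfop > rutekerfup > rusekerfup  (by unconditioned shift, vowel merger, palatalisation)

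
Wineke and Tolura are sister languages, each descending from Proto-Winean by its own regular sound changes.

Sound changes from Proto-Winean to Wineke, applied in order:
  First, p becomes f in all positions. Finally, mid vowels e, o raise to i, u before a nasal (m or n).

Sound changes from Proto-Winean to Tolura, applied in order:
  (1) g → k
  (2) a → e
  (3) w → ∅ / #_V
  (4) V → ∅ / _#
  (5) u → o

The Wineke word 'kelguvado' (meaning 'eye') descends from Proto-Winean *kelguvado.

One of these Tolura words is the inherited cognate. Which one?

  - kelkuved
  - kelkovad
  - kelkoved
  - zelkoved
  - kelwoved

kelkoved

Tolura: *kelguvado > kelkuvado > kelkuvedo > kelkuved > kelkoved  (by unconditioned shift, vowel merger, apocope, vowel merger)
Among the options, 'kelkoved' alone shows every Tolura change applied in order.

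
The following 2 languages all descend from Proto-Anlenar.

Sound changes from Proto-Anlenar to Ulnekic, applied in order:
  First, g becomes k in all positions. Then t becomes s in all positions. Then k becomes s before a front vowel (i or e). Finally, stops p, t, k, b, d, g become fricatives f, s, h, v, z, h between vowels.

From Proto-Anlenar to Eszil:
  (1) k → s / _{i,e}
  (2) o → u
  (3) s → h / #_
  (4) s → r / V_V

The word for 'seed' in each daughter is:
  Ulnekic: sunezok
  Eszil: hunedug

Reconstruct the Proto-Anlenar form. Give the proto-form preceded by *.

*sunedog

Position 6: Ulnekic has o, Eszil has u. Ulnekic preserves o here (none of its changes turn any other segment into o), so the proto-segment is *o.
Position 1: Ulnekic has s, Eszil has h. Taking the neighbouring segments as reconstructed: Ulnekic s could go back to *t or *s; Eszil h could go back to *s or *h — the one source consistent with every daughter is *s.
Verify the candidate proto-form against each daughter:
Ulnekic: start from *sunedog.
  rule 1 (unconditioned shift): sunedog → sunedok
  rule 2: no change — sunedok
  rule 3: no change — sunedok
  rule 4 (intervocalic lenition): sunedok → sunezok
  ⇒ Ulnekic sunezok
Eszil: start from *sunedog.
  rule 1: no change — sunedog
  rule 2 (vowel merger): sunedog → sunedug
  rule 3 (debuccalisation): sunedug → hunedug
  rule 4: no change — hunedug
  ⇒ Eszil hunedug
*sunedog is the unique common source.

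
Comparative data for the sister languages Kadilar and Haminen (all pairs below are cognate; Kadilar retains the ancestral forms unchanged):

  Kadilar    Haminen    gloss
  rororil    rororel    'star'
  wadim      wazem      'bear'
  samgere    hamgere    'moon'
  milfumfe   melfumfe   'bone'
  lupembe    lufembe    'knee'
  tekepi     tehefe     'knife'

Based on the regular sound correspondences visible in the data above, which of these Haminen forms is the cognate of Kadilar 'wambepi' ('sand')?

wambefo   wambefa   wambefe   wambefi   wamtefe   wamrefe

tekepi ~ tehefe — Kadilar p corresponds to Haminen f between vowels (before a front vowel).
tekepi ~ tehefe — Kadilar i corresponds to Haminen e word-finally.
Applying these to Kadilar 'wambepi':
  wambepi → wambefi   (p→f between vowels (before a front vowel))
  wambefi → wambefe   (i→e word-finally)
So the Haminen cognate is 'wambefe'.

wambefe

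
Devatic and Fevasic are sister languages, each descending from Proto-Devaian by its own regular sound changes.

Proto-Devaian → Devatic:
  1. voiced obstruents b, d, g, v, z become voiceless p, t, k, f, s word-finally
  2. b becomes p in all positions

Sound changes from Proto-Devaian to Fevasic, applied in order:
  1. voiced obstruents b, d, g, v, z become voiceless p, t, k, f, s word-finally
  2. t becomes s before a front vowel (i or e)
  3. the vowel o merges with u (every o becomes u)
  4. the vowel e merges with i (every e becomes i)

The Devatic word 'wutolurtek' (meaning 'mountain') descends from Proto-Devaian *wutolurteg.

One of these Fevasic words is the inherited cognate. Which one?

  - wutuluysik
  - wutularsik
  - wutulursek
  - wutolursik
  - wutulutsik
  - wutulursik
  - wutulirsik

Fevasic: *wutolurteg
  wutolurteg → wutolurtek   [final devoicing]
  wutolurtek → wutolursek   [palatalisation]
  wutolursek → wutulursek   [vowel merger]
  wutulursek → wutulursik   [vowel merger]
  giving Fevasic wutulursik.
Only 'wutulursik' matches the regular Fevasic development of *wutolurteg.

wutulursik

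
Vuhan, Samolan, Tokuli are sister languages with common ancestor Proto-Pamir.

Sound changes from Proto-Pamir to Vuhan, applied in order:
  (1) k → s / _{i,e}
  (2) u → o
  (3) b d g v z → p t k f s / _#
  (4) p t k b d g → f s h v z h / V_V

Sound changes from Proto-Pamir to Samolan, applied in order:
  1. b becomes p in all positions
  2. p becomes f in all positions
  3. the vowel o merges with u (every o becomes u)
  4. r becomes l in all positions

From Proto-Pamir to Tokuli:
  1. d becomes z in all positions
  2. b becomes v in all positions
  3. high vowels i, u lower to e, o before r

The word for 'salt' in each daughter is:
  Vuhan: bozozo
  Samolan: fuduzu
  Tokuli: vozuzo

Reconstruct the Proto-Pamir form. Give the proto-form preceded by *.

Position 1: Vuhan has b, Samolan has f, Tokuli has v. Vuhan preserves b here (none of its changes turn any other segment into b), so the proto-segment is *b.
Position 4: Vuhan has o, Samolan has u, Tokuli has u. Tokuli preserves u here (none of its changes turn any other segment into u), so the proto-segment is *u.
Position 3: Vuhan has z, Samolan has d, Tokuli has z. Samolan preserves d here (none of its changes turn any other segment into d), so the proto-segment is *d.
Verify the candidate proto-form against each daughter:
Vuhan: *boduzo
  boduzo (rule 1 does not apply)
  boduzo → bodozo   [vowel merger]
  bodozo (rule 3 does not apply)
  bodozo → bozozo   [intervocalic lenition]
  giving Vuhan bozozo.
Samolan: *boduzo
  boduzo → poduzo   [unconditioned shift]
  poduzo → foduzo   [unconditioned shift]
  foduzo → fuduzu   [vowel merger]
  fuduzu (rule 4 does not apply)
  giving Samolan fuduzu.
Tokuli: *boduzo > bozuzo > vozuzo  (by unconditioned shift, unconditioned shift)
*boduzo is the unique common source.

*boduzo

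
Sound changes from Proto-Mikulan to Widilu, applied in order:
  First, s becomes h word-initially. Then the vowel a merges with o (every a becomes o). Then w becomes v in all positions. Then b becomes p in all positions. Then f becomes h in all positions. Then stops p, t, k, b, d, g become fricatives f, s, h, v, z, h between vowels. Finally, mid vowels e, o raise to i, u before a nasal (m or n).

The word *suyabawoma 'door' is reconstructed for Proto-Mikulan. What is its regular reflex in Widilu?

Widilu: start from *suyabawoma.
  rule 1 (debuccalisation): suyabawoma → huyabawoma
  rule 2 (vowel merger): huyabawoma → huyobowomo
  rule 3 (unconditioned shift): huyobowomo → huyobovomo
  rule 4 (unconditioned shift): huyobovomo → huyopovomo
  rule 5: no change — huyopovomo
  rule 6 (intervocalic lenition): huyopovomo → huyofovomo
  rule 7 (pre-nasal raising): huyofovomo → huyofovumo
  ⇒ Widilu huyofovumo

huyofovumo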